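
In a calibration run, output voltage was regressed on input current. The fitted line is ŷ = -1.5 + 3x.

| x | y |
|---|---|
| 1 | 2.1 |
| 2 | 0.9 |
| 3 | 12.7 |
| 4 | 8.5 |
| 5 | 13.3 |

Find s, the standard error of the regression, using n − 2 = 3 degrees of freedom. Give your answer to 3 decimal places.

x=1: ŷ = -1.5 + 3·1 = 1.5; e = 2.1 − 1.5 = 0.6
x=2: ŷ = -1.5 + 3·2 = 4.5; e = 0.9 − 4.5 = -3.6
x=3: ŷ = -1.5 + 3·3 = 7.5; e = 12.7 − 7.5 = 5.2
x=4: ŷ = -1.5 + 3·4 = 10.5; e = 8.5 − 10.5 = -2
x=5: ŷ = -1.5 + 3·5 = 13.5; e = 13.3 − 13.5 = -0.2
SSE = 0.36 + 12.96 + 27.04 + 4 + 0.04 = 44.4
s = √(44.4/3) = √14.8 ≈ 3.847

s = 3.847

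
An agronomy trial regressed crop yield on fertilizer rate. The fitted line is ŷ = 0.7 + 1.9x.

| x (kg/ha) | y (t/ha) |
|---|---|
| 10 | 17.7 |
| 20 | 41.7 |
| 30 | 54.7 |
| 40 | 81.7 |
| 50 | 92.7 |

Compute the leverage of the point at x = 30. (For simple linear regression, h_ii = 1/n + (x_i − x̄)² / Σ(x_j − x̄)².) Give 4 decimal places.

h = 0.2000

x̄ = (10 + 20 + 30 + 40 + 50)/5 = 30
Σ(x − x̄)² = 400 + 100 + 0 + 100 + 400 = 1000
h = 1/5 + (0)²/1000 = 0.2 + 0 = 0.2000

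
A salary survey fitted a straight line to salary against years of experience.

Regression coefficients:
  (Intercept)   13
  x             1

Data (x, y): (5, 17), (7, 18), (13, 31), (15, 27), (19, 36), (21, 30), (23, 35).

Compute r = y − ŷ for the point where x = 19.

ŷ = 13 + 19 = 32
r = 36 − 32 = 4

r = 4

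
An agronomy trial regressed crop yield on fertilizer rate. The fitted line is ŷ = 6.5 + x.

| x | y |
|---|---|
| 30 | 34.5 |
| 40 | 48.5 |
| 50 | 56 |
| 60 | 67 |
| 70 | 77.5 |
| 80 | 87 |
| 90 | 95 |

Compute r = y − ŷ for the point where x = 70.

ŷ = 6.5 + 70 = 76.5
r = 77.5 − 76.5 = 1

r = 1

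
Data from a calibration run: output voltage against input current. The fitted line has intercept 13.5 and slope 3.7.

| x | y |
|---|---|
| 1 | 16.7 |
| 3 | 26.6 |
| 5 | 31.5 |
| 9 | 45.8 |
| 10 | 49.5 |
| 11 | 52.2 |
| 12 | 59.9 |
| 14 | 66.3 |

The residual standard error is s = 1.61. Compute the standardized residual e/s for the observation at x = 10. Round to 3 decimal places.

-0.621

ŷ = 13.5 + 3.7·10 = 50.5
e = 49.5 − 50.5 = -1
e/s = -1 / 1.61 = -0.621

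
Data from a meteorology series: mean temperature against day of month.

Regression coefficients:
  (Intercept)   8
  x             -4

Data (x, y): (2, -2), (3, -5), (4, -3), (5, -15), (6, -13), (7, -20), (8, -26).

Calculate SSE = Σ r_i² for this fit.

x=2: ŷ = 8 − 4·2 = 0; r = -2 − 0 = -2
x=3: ŷ = 8 − 4·3 = -4; r = -5 − (-4) = -1
x=4: ŷ = 8 − 4·4 = -8; r = -3 − (-8) = 5
x=5: ŷ = 8 − 4·5 = -12; r = -15 − (-12) = -3
x=6: ŷ = 8 − 4·6 = -16; r = -13 − (-16) = 3
x=7: ŷ = 8 − 4·7 = -20; r = -20 − (-20) = 0
x=8: ŷ = 8 − 4·8 = -24; r = -26 − (-24) = -2
SSE = 4 + 1 + 25 + 9 + 9 + 0 + 4 = 52

SSE = 52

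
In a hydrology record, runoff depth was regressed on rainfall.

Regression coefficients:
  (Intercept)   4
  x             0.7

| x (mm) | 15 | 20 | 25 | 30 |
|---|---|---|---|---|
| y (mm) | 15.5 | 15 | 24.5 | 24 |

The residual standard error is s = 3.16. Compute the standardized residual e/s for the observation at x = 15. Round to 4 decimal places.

0.3165

ŷ = 4 + 0.7·15 = 14.5
e = 15.5 − 14.5 = 1
e/s = 1 / 3.16 = 0.3165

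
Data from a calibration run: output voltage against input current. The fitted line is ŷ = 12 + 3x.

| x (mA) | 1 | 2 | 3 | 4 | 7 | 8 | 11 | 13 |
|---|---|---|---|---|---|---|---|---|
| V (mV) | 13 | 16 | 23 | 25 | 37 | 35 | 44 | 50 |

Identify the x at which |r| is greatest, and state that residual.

x = 7, r = 4

x=1: ŷ = 12 + 3·1 = 15; r = 13 − 15 = -2
x=2: ŷ = 12 + 3·2 = 18; r = 16 − 18 = -2
x=3: ŷ = 12 + 3·3 = 21; r = 23 − 21 = 2
x=4: ŷ = 12 + 3·4 = 24; r = 25 − 24 = 1
x=7: ŷ = 12 + 3·7 = 33; r = 37 − 33 = 4
x=8: ŷ = 12 + 3·8 = 36; r = 35 − 36 = -1
x=11: ŷ = 12 + 3·11 = 45; r = 44 − 45 = -1
x=13: ŷ = 12 + 3·13 = 51; r = 50 − 51 = -1
Largest |r| is 4 at x = 7, residual 4.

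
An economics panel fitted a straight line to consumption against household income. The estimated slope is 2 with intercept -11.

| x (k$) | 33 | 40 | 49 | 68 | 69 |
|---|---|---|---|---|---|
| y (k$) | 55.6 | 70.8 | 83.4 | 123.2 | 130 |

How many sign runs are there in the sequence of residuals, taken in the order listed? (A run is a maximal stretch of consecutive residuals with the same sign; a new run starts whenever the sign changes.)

x=33: ŷ = -11 + 2·33 = 55; r = 55.6 − 55 = 0.6
x=40: ŷ = -11 + 2·40 = 69; r = 70.8 − 69 = 1.8
x=49: ŷ = -11 + 2·49 = 87; r = 83.4 − 87 = -3.6
x=68: ŷ = -11 + 2·68 = 125; r = 123.2 − 125 = -1.8
x=69: ŷ = -11 + 2·69 = 127; r = 130 − 127 = 3
Signs: + + − − +
Runs: +×2, −×2, +×1 → 3

3 runs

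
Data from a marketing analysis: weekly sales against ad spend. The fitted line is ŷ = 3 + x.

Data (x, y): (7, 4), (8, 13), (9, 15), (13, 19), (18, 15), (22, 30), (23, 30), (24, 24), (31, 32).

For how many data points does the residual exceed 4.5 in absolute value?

x=7: ŷ = 3 + 7 = 10; e = 4 − 10 = -6
x=8: ŷ = 3 + 8 = 11; e = 13 − 11 = 2
x=9: ŷ = 3 + 9 = 12; e = 15 − 12 = 3
x=13: ŷ = 3 + 13 = 16; e = 19 − 16 = 3
x=18: ŷ = 3 + 18 = 21; e = 15 − 21 = -6
x=22: ŷ = 3 + 22 = 25; e = 30 − 25 = 5
x=23: ŷ = 3 + 23 = 26; e = 30 − 26 = 4
x=24: ŷ = 3 + 24 = 27; e = 24 − 27 = -3
x=31: ŷ = 3 + 31 = 34; e = 32 − 34 = -2
|e| > 4.5: x=7 (|e|=6), x=18 (|e|=6), x=22 (|e|=5) → 3

3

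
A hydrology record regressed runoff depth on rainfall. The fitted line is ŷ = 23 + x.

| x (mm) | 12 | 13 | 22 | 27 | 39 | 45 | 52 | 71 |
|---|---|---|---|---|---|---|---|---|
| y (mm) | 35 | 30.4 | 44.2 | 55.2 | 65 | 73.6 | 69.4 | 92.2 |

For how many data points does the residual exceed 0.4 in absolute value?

7

x=12: ŷ = 23 + 12 = 35; r = 35 − 35 = 0
x=13: ŷ = 23 + 13 = 36; r = 30.4 − 36 = -5.6
x=22: ŷ = 23 + 22 = 45; r = 44.2 − 45 = -0.8
x=27: ŷ = 23 + 27 = 50; r = 55.2 − 50 = 5.2
x=39: ŷ = 23 + 39 = 62; r = 65 − 62 = 3
x=45: ŷ = 23 + 45 = 68; r = 73.6 − 68 = 5.6
x=52: ŷ = 23 + 52 = 75; r = 69.4 − 75 = -5.6
x=71: ŷ = 23 + 71 = 94; r = 92.2 − 94 = -1.8
|r| > 0.4: x=13 (|r|=5.6), x=22 (|r|=0.8), x=27 (|r|=5.2), x=39 (|r|=3), x=45 (|r|=5.6), x=52 (|r|=5.6), x=71 (|r|=1.8) → 7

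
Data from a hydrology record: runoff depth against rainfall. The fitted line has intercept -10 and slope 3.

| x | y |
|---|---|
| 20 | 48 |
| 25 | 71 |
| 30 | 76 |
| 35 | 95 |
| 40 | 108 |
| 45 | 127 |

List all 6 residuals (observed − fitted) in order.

-2, 6, -4, 0, -2, 2

x=20: ŷ = -10 + 3·20 = 50; r = 48 − 50 = -2
x=25: ŷ = -10 + 3·25 = 65; r = 71 − 65 = 6
x=30: ŷ = -10 + 3·30 = 80; r = 76 − 80 = -4
x=35: ŷ = -10 + 3·35 = 95; r = 95 − 95 = 0
x=40: ŷ = -10 + 3·40 = 110; r = 108 − 110 = -2
x=45: ŷ = -10 + 3·45 = 125; r = 127 − 125 = 2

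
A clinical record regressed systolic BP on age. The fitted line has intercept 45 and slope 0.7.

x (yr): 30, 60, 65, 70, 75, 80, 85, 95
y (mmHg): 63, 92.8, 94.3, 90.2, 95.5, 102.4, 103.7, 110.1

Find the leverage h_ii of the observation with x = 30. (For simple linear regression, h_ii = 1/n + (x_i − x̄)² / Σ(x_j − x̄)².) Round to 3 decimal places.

x̄ = (30 + 60 + 65 + 70 + 75 + 80 + 85 + 95)/8 = 70
Σ(x − x̄)² = 1600 + 100 + 25 + 0 + 25 + 100 + 225 + 625 = 2700
h = 1/8 + (-40)²/2700 = 0.125 + 0.592593 = 0.718

h = 0.718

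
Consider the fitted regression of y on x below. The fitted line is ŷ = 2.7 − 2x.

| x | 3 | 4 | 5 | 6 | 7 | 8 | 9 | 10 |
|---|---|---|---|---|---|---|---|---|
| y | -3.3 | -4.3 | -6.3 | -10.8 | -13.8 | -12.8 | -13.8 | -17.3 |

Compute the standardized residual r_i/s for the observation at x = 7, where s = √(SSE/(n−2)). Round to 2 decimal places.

x=3: ŷ = 2.7 − 2·3 = -3.3; r = -3.3 − (-3.3) = 0
x=4: ŷ = 2.7 − 2·4 = -5.3; r = -4.3 − (-5.3) = 1
x=5: ŷ = 2.7 − 2·5 = -7.3; r = -6.3 − (-7.3) = 1
x=6: ŷ = 2.7 − 2·6 = -9.3; r = -10.8 − (-9.3) = -1.5
x=7: ŷ = 2.7 − 2·7 = -11.3; r = -13.8 − (-11.3) = -2.5
x=8: ŷ = 2.7 − 2·8 = -13.3; r = -12.8 − (-13.3) = 0.5
x=9: ŷ = 2.7 − 2·9 = -15.3; r = -13.8 − (-15.3) = 1.5
x=10: ŷ = 2.7 − 2·10 = -17.3; r = -17.3 − (-17.3) = 0
SSE = 0 + 1 + 1 + 2.25 + 6.25 + 0.25 + 2.25 + 0 = 13
s = √(13/6) = 1.47196
r/s = -2.5 / 1.47196 = -1.70

-1.70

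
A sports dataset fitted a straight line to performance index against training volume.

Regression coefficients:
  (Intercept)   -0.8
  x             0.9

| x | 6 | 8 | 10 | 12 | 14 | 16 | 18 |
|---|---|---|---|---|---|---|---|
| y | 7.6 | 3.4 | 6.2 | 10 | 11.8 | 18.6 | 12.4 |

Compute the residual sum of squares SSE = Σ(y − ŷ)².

x=6: ŷ = -0.8 + 0.9·6 = 4.6; r = 7.6 − 4.6 = 3
x=8: ŷ = -0.8 + 0.9·8 = 6.4; r = 3.4 − 6.4 = -3
x=10: ŷ = -0.8 + 0.9·10 = 8.2; r = 6.2 − 8.2 = -2
x=12: ŷ = -0.8 + 0.9·12 = 10; r = 10 − 10 = 0
x=14: ŷ = -0.8 + 0.9·14 = 11.8; r = 11.8 − 11.8 = 0
x=16: ŷ = -0.8 + 0.9·16 = 13.6; r = 18.6 − 13.6 = 5
x=18: ŷ = -0.8 + 0.9·18 = 15.4; r = 12.4 − 15.4 = -3
SSE = 9 + 9 + 4 + 0 + 0 + 25 + 9 = 56

SSE = 56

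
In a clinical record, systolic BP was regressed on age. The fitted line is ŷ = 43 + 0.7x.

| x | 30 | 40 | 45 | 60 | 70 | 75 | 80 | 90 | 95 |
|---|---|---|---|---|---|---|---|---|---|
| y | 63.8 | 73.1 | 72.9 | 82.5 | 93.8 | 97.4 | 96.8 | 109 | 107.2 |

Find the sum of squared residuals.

x=30: ŷ = 43 + 0.7·30 = 64; e = 63.8 − 64 = -0.2
x=40: ŷ = 43 + 0.7·40 = 71; e = 73.1 − 71 = 2.1
x=45: ŷ = 43 + 0.7·45 = 74.5; e = 72.9 − 74.5 = -1.6
x=60: ŷ = 43 + 0.7·60 = 85; e = 82.5 − 85 = -2.5
x=70: ŷ = 43 + 0.7·70 = 92; e = 93.8 − 92 = 1.8
x=75: ŷ = 43 + 0.7·75 = 95.5; e = 97.4 − 95.5 = 1.9
x=80: ŷ = 43 + 0.7·80 = 99; e = 96.8 − 99 = -2.2
x=90: ŷ = 43 + 0.7·90 = 106; e = 109 − 106 = 3
x=95: ŷ = 43 + 0.7·95 = 109.5; e = 107.2 − 109.5 = -2.3
SSE = 0.04 + 4.41 + 2.56 + 6.25 + 3.24 + 3.61 + 4.84 + 9 + 5.29 = 39.24

SSE = 39.24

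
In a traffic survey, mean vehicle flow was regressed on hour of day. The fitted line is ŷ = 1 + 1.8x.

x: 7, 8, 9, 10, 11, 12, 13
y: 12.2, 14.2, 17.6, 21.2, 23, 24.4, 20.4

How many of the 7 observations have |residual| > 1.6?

x=7: ŷ = 1 + 1.8·7 = 13.6; e = 12.2 − 13.6 = -1.4
x=8: ŷ = 1 + 1.8·8 = 15.4; e = 14.2 − 15.4 = -1.2
x=9: ŷ = 1 + 1.8·9 = 17.2; e = 17.6 − 17.2 = 0.4
x=10: ŷ = 1 + 1.8·10 = 19; e = 21.2 − 19 = 2.2
x=11: ŷ = 1 + 1.8·11 = 20.8; e = 23 − 20.8 = 2.2
x=12: ŷ = 1 + 1.8·12 = 22.6; e = 24.4 − 22.6 = 1.8
x=13: ŷ = 1 + 1.8·13 = 24.4; e = 20.4 − 24.4 = -4
|e| > 1.6: x=10 (|e|=2.2), x=11 (|e|=2.2), x=12 (|e|=1.8), x=13 (|e|=4) → 4

4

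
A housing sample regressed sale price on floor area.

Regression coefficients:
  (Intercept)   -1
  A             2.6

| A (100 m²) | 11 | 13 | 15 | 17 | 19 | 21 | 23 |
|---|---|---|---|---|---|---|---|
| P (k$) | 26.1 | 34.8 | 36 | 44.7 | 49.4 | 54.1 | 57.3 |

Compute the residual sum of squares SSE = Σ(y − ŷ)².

SSE = 16

A=11: ŷ = -1 + 2.6·11 = 27.6; e = 26.1 − 27.6 = -1.5
A=13: ŷ = -1 + 2.6·13 = 32.8; e = 34.8 − 32.8 = 2
A=15: ŷ = -1 + 2.6·15 = 38; e = 36 − 38 = -2
A=17: ŷ = -1 + 2.6·17 = 43.2; e = 44.7 − 43.2 = 1.5
A=19: ŷ = -1 + 2.6·19 = 48.4; e = 49.4 − 48.4 = 1
A=21: ŷ = -1 + 2.6·21 = 53.6; e = 54.1 − 53.6 = 0.5
A=23: ŷ = -1 + 2.6·23 = 58.8; e = 57.3 − 58.8 = -1.5
SSE = 2.25 + 4 + 4 + 2.25 + 1 + 0.25 + 2.25 = 16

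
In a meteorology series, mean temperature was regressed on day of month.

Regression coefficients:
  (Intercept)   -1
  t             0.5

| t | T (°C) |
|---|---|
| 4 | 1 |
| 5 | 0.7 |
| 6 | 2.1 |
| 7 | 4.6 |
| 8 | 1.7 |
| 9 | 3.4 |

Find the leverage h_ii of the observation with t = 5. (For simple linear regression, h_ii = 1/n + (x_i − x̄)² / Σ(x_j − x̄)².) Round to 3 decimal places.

t̄ = (4 + 5 + 6 + 7 + 8 + 9)/6 = 6.5
Σ(t − t̄)² = 6.25 + 2.25 + 0.25 + 0.25 + 2.25 + 6.25 = 17.5
h = 1/6 + (-1.5)²/17.5 = 0.166667 + 0.128571 = 0.295

h = 0.295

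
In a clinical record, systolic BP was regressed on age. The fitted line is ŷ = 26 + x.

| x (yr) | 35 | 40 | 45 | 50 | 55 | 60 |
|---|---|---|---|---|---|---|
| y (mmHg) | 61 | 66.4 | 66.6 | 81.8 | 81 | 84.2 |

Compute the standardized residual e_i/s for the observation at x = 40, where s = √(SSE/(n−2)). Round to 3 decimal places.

0.107

x=35: ŷ = 26 + 35 = 61; e = 61 − 61 = 0
x=40: ŷ = 26 + 40 = 66; e = 66.4 − 66 = 0.4
x=45: ŷ = 26 + 45 = 71; e = 66.6 − 71 = -4.4
x=50: ŷ = 26 + 50 = 76; e = 81.8 − 76 = 5.8
x=55: ŷ = 26 + 55 = 81; e = 81 − 81 = 0
x=60: ŷ = 26 + 60 = 86; e = 84.2 − 86 = -1.8
SSE = 0 + 0.16 + 19.36 + 33.64 + 0 + 3.24 = 56.4
s = √(56.4/4) = 3.755
e/s = 0.4 / 3.755 = 0.107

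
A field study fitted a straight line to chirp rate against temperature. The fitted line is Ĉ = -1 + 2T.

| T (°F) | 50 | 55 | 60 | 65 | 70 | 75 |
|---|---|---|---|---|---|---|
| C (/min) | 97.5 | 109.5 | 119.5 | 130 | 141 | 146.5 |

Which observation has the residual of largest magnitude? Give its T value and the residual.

T = 75, e = -2.5

T=50: Ĉ = -1 + 2·50 = 99; e = 97.5 − 99 = -1.5
T=55: Ĉ = -1 + 2·55 = 109; e = 109.5 − 109 = 0.5
T=60: Ĉ = -1 + 2·60 = 119; e = 119.5 − 119 = 0.5
T=65: Ĉ = -1 + 2·65 = 129; e = 130 − 129 = 1
T=70: Ĉ = -1 + 2·70 = 139; e = 141 − 139 = 2
T=75: Ĉ = -1 + 2·75 = 149; e = 146.5 − 149 = -2.5
Largest |e| is 2.5 at T = 75, residual -2.5.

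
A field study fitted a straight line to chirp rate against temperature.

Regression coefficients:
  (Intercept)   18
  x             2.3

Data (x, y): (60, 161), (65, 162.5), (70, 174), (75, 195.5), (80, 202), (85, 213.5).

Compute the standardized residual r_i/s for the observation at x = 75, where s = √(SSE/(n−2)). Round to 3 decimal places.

x=60: ŷ = 18 + 2.3·60 = 156; r = 161 − 156 = 5
x=65: ŷ = 18 + 2.3·65 = 167.5; r = 162.5 − 167.5 = -5
x=70: ŷ = 18 + 2.3·70 = 179; r = 174 − 179 = -5
x=75: ŷ = 18 + 2.3·75 = 190.5; r = 195.5 − 190.5 = 5
x=80: ŷ = 18 + 2.3·80 = 202; r = 202 − 202 = 0
x=85: ŷ = 18 + 2.3·85 = 213.5; r = 213.5 − 213.5 = 0
SSE = 25 + 25 + 25 + 25 + 0 + 0 = 100
s = √(100/4) = 5
r/s = 5 / 5 = 1.000

1.000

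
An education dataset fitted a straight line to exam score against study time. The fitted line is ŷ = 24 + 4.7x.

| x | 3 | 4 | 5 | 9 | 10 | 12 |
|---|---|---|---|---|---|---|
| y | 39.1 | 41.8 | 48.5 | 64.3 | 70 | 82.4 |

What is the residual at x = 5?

r = 1

ŷ = 24 + 4.7·5 = 47.5
r = 48.5 − 47.5 = 1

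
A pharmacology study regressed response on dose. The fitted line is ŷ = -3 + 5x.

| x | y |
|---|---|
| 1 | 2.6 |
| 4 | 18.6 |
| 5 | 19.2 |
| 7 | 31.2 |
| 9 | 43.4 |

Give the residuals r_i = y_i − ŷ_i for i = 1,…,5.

x=1: ŷ = -3 + 5·1 = 2; r = 2.6 − 2 = 0.6
x=4: ŷ = -3 + 5·4 = 17; r = 18.6 − 17 = 1.6
x=5: ŷ = -3 + 5·5 = 22; r = 19.2 − 22 = -2.8
x=7: ŷ = -3 + 5·7 = 32; r = 31.2 − 32 = -0.8
x=9: ŷ = -3 + 5·9 = 42; r = 43.4 − 42 = 1.4

0.6, 1.6, -2.8, -0.8, 1.4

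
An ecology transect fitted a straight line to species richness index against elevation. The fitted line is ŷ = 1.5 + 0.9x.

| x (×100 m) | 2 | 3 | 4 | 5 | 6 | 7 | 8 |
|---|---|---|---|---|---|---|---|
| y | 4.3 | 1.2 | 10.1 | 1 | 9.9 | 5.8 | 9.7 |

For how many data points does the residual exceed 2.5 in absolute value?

x=2: ŷ = 1.5 + 0.9·2 = 3.3; r = 4.3 − 3.3 = 1
x=3: ŷ = 1.5 + 0.9·3 = 4.2; r = 1.2 − 4.2 = -3
x=4: ŷ = 1.5 + 0.9·4 = 5.1; r = 10.1 − 5.1 = 5
x=5: ŷ = 1.5 + 0.9·5 = 6; r = 1 − 6 = -5
x=6: ŷ = 1.5 + 0.9·6 = 6.9; r = 9.9 − 6.9 = 3
x=7: ŷ = 1.5 + 0.9·7 = 7.8; r = 5.8 − 7.8 = -2
x=8: ŷ = 1.5 + 0.9·8 = 8.7; r = 9.7 − 8.7 = 1
|r| > 2.5: x=3 (|r|=3), x=4 (|r|=5), x=5 (|r|=5), x=6 (|r|=3) → 4

4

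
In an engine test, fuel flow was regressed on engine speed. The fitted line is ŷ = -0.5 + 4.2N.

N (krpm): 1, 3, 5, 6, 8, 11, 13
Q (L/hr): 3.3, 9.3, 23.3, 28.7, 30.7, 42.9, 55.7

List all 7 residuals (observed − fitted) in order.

-0.4, -2.8, 2.8, 4, -2.4, -2.8, 1.6

N=1: ŷ = -0.5 + 4.2·1 = 3.7; e = 3.3 − 3.7 = -0.4
N=3: ŷ = -0.5 + 4.2·3 = 12.1; e = 9.3 − 12.1 = -2.8
N=5: ŷ = -0.5 + 4.2·5 = 20.5; e = 23.3 − 20.5 = 2.8
N=6: ŷ = -0.5 + 4.2·6 = 24.7; e = 28.7 − 24.7 = 4
N=8: ŷ = -0.5 + 4.2·8 = 33.1; e = 30.7 − 33.1 = -2.4
N=11: ŷ = -0.5 + 4.2·11 = 45.7; e = 42.9 − 45.7 = -2.8
N=13: ŷ = -0.5 + 4.2·13 = 54.1; e = 55.7 − 54.1 = 1.6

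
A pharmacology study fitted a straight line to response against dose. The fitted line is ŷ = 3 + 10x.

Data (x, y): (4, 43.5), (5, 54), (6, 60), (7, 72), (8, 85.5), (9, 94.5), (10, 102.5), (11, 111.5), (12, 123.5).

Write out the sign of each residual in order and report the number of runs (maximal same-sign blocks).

x=4: ŷ = 3 + 10·4 = 43; r = 43.5 − 43 = 0.5
x=5: ŷ = 3 + 10·5 = 53; r = 54 − 53 = 1
x=6: ŷ = 3 + 10·6 = 63; r = 60 − 63 = -3
x=7: ŷ = 3 + 10·7 = 73; r = 72 − 73 = -1
x=8: ŷ = 3 + 10·8 = 83; r = 85.5 − 83 = 2.5
x=9: ŷ = 3 + 10·9 = 93; r = 94.5 − 93 = 1.5
x=10: ŷ = 3 + 10·10 = 103; r = 102.5 − 103 = -0.5
x=11: ŷ = 3 + 10·11 = 113; r = 111.5 − 113 = -1.5
x=12: ŷ = 3 + 10·12 = 123; r = 123.5 − 123 = 0.5
Signs: + + − − + + − − +
Runs: +×2, −×2, +×2, −×2, +×1 → 5

5 runs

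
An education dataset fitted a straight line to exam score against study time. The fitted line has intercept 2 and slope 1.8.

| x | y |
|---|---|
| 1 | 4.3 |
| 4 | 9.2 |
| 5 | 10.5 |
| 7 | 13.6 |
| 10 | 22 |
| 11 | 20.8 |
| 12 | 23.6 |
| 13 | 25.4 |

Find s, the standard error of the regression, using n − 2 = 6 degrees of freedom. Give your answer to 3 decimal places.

x=1: ŷ = 2 + 1.8·1 = 3.8; e = 4.3 − 3.8 = 0.5
x=4: ŷ = 2 + 1.8·4 = 9.2; e = 9.2 − 9.2 = 0
x=5: ŷ = 2 + 1.8·5 = 11; e = 10.5 − 11 = -0.5
x=7: ŷ = 2 + 1.8·7 = 14.6; e = 13.6 − 14.6 = -1
x=10: ŷ = 2 + 1.8·10 = 20; e = 22 − 20 = 2
x=11: ŷ = 2 + 1.8·11 = 21.8; e = 20.8 − 21.8 = -1
x=12: ŷ = 2 + 1.8·12 = 23.6; e = 23.6 − 23.6 = 0
x=13: ŷ = 2 + 1.8·13 = 25.4; e = 25.4 − 25.4 = 0
SSE = 0.25 + 0 + 0.25 + 1 + 4 + 1 + 0 + 0 = 6.5
s = √(6.5/6) = √1.08333 ≈ 1.041

s = 1.041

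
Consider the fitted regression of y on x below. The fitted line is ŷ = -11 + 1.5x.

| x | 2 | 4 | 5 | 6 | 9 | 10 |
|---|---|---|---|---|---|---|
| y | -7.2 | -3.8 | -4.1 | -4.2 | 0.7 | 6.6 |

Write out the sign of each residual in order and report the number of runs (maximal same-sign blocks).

x=2: ŷ = -11 + 1.5·2 = -8; r = -7.2 − (-8) = 0.8
x=4: ŷ = -11 + 1.5·4 = -5; r = -3.8 − (-5) = 1.2
x=5: ŷ = -11 + 1.5·5 = -3.5; r = -4.1 − (-3.5) = -0.6
x=6: ŷ = -11 + 1.5·6 = -2; r = -4.2 − (-2) = -2.2
x=9: ŷ = -11 + 1.5·9 = 2.5; r = 0.7 − 2.5 = -1.8
x=10: ŷ = -11 + 1.5·10 = 4; r = 6.6 − 4 = 2.6
Signs: + + − − − +
Runs: +×2, −×3, +×1 → 3

3 runs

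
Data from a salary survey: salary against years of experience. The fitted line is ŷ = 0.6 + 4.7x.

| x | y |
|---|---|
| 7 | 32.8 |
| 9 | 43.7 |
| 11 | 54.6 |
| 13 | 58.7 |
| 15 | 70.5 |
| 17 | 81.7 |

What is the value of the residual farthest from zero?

x=7: ŷ = 0.6 + 4.7·7 = 33.5; r = 32.8 − 33.5 = -0.7
x=9: ŷ = 0.6 + 4.7·9 = 42.9; r = 43.7 − 42.9 = 0.8
x=11: ŷ = 0.6 + 4.7·11 = 52.3; r = 54.6 − 52.3 = 2.3
x=13: ŷ = 0.6 + 4.7·13 = 61.7; r = 58.7 − 61.7 = -3
x=15: ŷ = 0.6 + 4.7·15 = 71.1; r = 70.5 − 71.1 = -0.6
x=17: ŷ = 0.6 + 4.7·17 = 80.5; r = 81.7 − 80.5 = 1.2
Largest |r| is 3 at x = 13, residual -3.

r = -3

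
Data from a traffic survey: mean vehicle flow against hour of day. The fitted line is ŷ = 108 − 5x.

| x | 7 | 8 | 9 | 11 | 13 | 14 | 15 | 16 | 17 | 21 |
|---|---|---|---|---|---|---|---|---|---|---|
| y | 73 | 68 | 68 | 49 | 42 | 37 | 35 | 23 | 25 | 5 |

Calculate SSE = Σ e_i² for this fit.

x=7: ŷ = 108 − 5·7 = 73; e = 73 − 73 = 0
x=8: ŷ = 108 − 5·8 = 68; e = 68 − 68 = 0
x=9: ŷ = 108 − 5·9 = 63; e = 68 − 63 = 5
x=11: ŷ = 108 − 5·11 = 53; e = 49 − 53 = -4
x=13: ŷ = 108 − 5·13 = 43; e = 42 − 43 = -1
x=14: ŷ = 108 − 5·14 = 38; e = 37 − 38 = -1
x=15: ŷ = 108 − 5·15 = 33; e = 35 − 33 = 2
x=16: ŷ = 108 − 5·16 = 28; e = 23 − 28 = -5
x=17: ŷ = 108 − 5·17 = 23; e = 25 − 23 = 2
x=21: ŷ = 108 − 5·21 = 3; e = 5 − 3 = 2
SSE = 0 + 0 + 25 + 16 + 1 + 1 + 4 + 25 + 4 + 4 = 80

SSE = 80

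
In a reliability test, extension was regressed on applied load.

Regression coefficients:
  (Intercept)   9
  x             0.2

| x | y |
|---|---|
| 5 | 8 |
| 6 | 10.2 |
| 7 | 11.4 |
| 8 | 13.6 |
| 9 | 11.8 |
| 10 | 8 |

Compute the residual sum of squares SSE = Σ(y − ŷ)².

x=5: ŷ = 9 + 0.2·5 = 10; e = 8 − 10 = -2
x=6: ŷ = 9 + 0.2·6 = 10.2; e = 10.2 − 10.2 = 0
x=7: ŷ = 9 + 0.2·7 = 10.4; e = 11.4 − 10.4 = 1
x=8: ŷ = 9 + 0.2·8 = 10.6; e = 13.6 − 10.6 = 3
x=9: ŷ = 9 + 0.2·9 = 10.8; e = 11.8 − 10.8 = 1
x=10: ŷ = 9 + 0.2·10 = 11; e = 8 − 11 = -3
SSE = 4 + 0 + 1 + 9 + 1 + 9 = 24

SSE = 24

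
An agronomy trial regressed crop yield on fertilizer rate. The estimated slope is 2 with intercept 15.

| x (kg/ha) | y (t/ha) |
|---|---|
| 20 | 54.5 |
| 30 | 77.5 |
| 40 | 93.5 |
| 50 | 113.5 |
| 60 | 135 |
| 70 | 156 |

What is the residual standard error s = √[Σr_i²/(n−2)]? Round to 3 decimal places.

x=20: ŷ = 15 + 2·20 = 55; r = 54.5 − 55 = -0.5
x=30: ŷ = 15 + 2·30 = 75; r = 77.5 − 75 = 2.5
x=40: ŷ = 15 + 2·40 = 95; r = 93.5 − 95 = -1.5
x=50: ŷ = 15 + 2·50 = 115; r = 113.5 − 115 = -1.5
x=60: ŷ = 15 + 2·60 = 135; r = 135 − 135 = 0
x=70: ŷ = 15 + 2·70 = 155; r = 156 − 155 = 1
SSE = 0.25 + 6.25 + 2.25 + 2.25 + 0 + 1 = 12
s = √(12/4) = √3 ≈ 1.732

s = 1.732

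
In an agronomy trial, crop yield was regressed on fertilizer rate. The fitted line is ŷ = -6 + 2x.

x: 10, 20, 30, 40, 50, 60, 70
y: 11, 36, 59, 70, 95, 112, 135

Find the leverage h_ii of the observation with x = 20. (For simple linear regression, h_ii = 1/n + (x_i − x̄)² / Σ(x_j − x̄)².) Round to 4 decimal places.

h = 0.2857

x̄ = (10 + 20 + 30 + 40 + 50 + 60 + 70)/7 = 40
Σ(x − x̄)² = 900 + 400 + 100 + 0 + 100 + 400 + 900 = 2800
h = 1/7 + (-20)²/2800 = 0.142857 + 0.142857 = 0.2857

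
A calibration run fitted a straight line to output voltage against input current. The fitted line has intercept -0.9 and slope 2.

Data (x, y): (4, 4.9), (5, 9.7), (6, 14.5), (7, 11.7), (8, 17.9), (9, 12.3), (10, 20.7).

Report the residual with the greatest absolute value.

x=4: ŷ = -0.9 + 2·4 = 7.1; e = 4.9 − 7.1 = -2.2
x=5: ŷ = -0.9 + 2·5 = 9.1; e = 9.7 − 9.1 = 0.6
x=6: ŷ = -0.9 + 2·6 = 11.1; e = 14.5 − 11.1 = 3.4
x=7: ŷ = -0.9 + 2·7 = 13.1; e = 11.7 − 13.1 = -1.4
x=8: ŷ = -0.9 + 2·8 = 15.1; e = 17.9 − 15.1 = 2.8
x=9: ŷ = -0.9 + 2·9 = 17.1; e = 12.3 − 17.1 = -4.8
x=10: ŷ = -0.9 + 2·10 = 19.1; e = 20.7 − 19.1 = 1.6
Largest |e| is 4.8 at x = 9, residual -4.8.

e = -4.8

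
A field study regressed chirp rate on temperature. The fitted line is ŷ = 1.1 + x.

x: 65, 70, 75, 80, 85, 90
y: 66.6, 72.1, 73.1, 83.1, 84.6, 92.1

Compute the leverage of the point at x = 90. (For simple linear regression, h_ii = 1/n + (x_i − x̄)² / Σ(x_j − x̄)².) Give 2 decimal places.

h = 0.52

x̄ = (65 + 70 + 75 + 80 + 85 + 90)/6 = 77.5
Σ(x − x̄)² = 156.25 + 56.25 + 6.25 + 6.25 + 56.25 + 156.25 = 437.5
h = 1/6 + (12.5)²/437.5 = 0.166667 + 0.357143 = 0.52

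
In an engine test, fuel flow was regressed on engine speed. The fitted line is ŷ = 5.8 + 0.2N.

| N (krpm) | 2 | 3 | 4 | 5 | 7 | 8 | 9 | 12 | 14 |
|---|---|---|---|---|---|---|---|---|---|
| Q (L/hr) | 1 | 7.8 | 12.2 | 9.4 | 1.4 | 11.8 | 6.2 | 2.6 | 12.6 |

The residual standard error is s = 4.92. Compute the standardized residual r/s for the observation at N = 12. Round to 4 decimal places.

-1.1382

ŷ = 5.8 + 0.2·12 = 8.2
r = 2.6 − 8.2 = -5.6
r/s = -5.6 / 4.92 = -1.1382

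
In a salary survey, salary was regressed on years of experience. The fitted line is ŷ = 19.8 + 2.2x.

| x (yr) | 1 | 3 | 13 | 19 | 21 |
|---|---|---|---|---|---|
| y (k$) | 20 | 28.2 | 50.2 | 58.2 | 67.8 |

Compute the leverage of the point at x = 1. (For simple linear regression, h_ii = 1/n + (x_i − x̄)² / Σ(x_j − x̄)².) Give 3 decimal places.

h = 0.527

x̄ = (1 + 3 + 13 + 19 + 21)/5 = 11.4
Σ(x − x̄)² = 108.16 + 70.56 + 2.56 + 57.76 + 92.16 = 331.2
h = 1/5 + (-10.4)²/331.2 = 0.2 + 0.32657 = 0.527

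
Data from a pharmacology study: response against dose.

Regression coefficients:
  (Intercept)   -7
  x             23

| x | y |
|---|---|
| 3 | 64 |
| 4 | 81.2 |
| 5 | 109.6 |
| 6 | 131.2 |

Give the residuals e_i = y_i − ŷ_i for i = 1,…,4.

2, -3.8, 1.6, 0.2

x=3: ŷ = -7 + 23·3 = 62; e = 64 − 62 = 2
x=4: ŷ = -7 + 23·4 = 85; e = 81.2 − 85 = -3.8
x=5: ŷ = -7 + 23·5 = 108; e = 109.6 − 108 = 1.6
x=6: ŷ = -7 + 23·6 = 131; e = 131.2 − 131 = 0.2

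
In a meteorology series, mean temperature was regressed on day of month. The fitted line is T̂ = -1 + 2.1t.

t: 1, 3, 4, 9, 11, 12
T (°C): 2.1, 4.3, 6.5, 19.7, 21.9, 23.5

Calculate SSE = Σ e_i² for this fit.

t=1: T̂ = -1 + 2.1·1 = 1.1; e = 2.1 − 1.1 = 1
t=3: T̂ = -1 + 2.1·3 = 5.3; e = 4.3 − 5.3 = -1
t=4: T̂ = -1 + 2.1·4 = 7.4; e = 6.5 − 7.4 = -0.9
t=9: T̂ = -1 + 2.1·9 = 17.9; e = 19.7 − 17.9 = 1.8
t=11: T̂ = -1 + 2.1·11 = 22.1; e = 21.9 − 22.1 = -0.2
t=12: T̂ = -1 + 2.1·12 = 24.2; e = 23.5 − 24.2 = -0.7
SSE = 1 + 1 + 0.81 + 3.24 + 0.04 + 0.49 = 6.58

SSE = 6.58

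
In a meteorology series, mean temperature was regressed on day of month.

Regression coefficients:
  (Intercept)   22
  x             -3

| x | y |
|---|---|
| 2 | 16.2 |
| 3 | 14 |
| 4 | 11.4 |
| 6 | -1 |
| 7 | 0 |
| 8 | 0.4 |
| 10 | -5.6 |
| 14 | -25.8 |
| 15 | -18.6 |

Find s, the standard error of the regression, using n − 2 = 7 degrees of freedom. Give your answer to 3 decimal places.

s = 3.655

x=2: ŷ = 22 − 3·2 = 16; e = 16.2 − 16 = 0.2
x=3: ŷ = 22 − 3·3 = 13; e = 14 − 13 = 1
x=4: ŷ = 22 − 3·4 = 10; e = 11.4 − 10 = 1.4
x=6: ŷ = 22 − 3·6 = 4; e = -1 − 4 = -5
x=7: ŷ = 22 − 3·7 = 1; e = 0 − 1 = -1
x=8: ŷ = 22 − 3·8 = -2; e = 0.4 − (-2) = 2.4
x=10: ŷ = 22 − 3·10 = -8; e = -5.6 − (-8) = 2.4
x=14: ŷ = 22 − 3·14 = -20; e = -25.8 − (-20) = -5.8
x=15: ŷ = 22 − 3·15 = -23; e = -18.6 − (-23) = 4.4
SSE = 0.04 + 1 + 1.96 + 25 + 1 + 5.76 + 5.76 + 33.64 + 19.36 = 93.52
s = √(93.52/7) = √13.36 ≈ 3.655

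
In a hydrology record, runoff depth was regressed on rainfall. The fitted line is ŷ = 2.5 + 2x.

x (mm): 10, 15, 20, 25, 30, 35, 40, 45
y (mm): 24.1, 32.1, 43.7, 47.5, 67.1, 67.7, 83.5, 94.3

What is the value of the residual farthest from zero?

e = -5

x=10: ŷ = 2.5 + 2·10 = 22.5; e = 24.1 − 22.5 = 1.6
x=15: ŷ = 2.5 + 2·15 = 32.5; e = 32.1 − 32.5 = -0.4
x=20: ŷ = 2.5 + 2·20 = 42.5; e = 43.7 − 42.5 = 1.2
x=25: ŷ = 2.5 + 2·25 = 52.5; e = 47.5 − 52.5 = -5
x=30: ŷ = 2.5 + 2·30 = 62.5; e = 67.1 − 62.5 = 4.6
x=35: ŷ = 2.5 + 2·35 = 72.5; e = 67.7 − 72.5 = -4.8
x=40: ŷ = 2.5 + 2·40 = 82.5; e = 83.5 − 82.5 = 1
x=45: ŷ = 2.5 + 2·45 = 92.5; e = 94.3 − 92.5 = 1.8
Largest |e| is 5 at x = 25, residual -5.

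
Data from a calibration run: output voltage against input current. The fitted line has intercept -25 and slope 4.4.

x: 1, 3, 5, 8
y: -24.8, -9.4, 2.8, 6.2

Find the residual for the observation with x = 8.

ŷ = -25 + 4.4·8 = 10.2
r = 6.2 − 10.2 = -4

r = -4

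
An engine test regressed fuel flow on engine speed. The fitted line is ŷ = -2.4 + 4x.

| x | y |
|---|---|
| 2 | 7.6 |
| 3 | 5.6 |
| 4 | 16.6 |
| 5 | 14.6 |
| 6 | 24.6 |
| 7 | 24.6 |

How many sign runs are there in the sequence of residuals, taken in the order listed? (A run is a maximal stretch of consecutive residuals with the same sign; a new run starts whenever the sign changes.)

6 runs

x=2: ŷ = -2.4 + 4·2 = 5.6; e = 7.6 − 5.6 = 2
x=3: ŷ = -2.4 + 4·3 = 9.6; e = 5.6 − 9.6 = -4
x=4: ŷ = -2.4 + 4·4 = 13.6; e = 16.6 − 13.6 = 3
x=5: ŷ = -2.4 + 4·5 = 17.6; e = 14.6 − 17.6 = -3
x=6: ŷ = -2.4 + 4·6 = 21.6; e = 24.6 − 21.6 = 3
x=7: ŷ = -2.4 + 4·7 = 25.6; e = 24.6 − 25.6 = -1
Signs: + − + − + −
Runs: +×1, −×1, +×1, −×1, +×1, −×1 → 6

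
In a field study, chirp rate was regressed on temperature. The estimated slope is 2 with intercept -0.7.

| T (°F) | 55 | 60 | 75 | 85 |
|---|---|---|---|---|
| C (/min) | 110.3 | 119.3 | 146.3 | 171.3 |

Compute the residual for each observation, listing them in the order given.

1, 0, -3, 2

T=55: Ĉ = -0.7 + 2·55 = 109.3; e = 110.3 − 109.3 = 1
T=60: Ĉ = -0.7 + 2·60 = 119.3; e = 119.3 − 119.3 = 0
T=75: Ĉ = -0.7 + 2·75 = 149.3; e = 146.3 − 149.3 = -3
T=85: Ĉ = -0.7 + 2·85 = 169.3; e = 171.3 − 169.3 = 2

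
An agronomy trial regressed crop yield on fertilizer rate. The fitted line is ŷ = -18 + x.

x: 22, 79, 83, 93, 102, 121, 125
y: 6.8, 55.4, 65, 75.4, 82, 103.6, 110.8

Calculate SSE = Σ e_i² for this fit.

SSE = 58.16

x=22: ŷ = -18 + 22 = 4; e = 6.8 − 4 = 2.8
x=79: ŷ = -18 + 79 = 61; e = 55.4 − 61 = -5.6
x=83: ŷ = -18 + 83 = 65; e = 65 − 65 = 0
x=93: ŷ = -18 + 93 = 75; e = 75.4 − 75 = 0.4
x=102: ŷ = -18 + 102 = 84; e = 82 − 84 = -2
x=121: ŷ = -18 + 121 = 103; e = 103.6 − 103 = 0.6
x=125: ŷ = -18 + 125 = 107; e = 110.8 − 107 = 3.8
SSE = 7.84 + 31.36 + 0 + 0.16 + 4 + 0.36 + 14.44 = 58.16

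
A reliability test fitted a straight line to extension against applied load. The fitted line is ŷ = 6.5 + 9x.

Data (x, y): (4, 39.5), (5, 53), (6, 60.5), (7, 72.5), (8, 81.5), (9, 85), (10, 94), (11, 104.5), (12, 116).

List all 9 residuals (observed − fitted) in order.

-3, 1.5, 0, 3, 3, -2.5, -2.5, -1, 1.5

x=4: ŷ = 6.5 + 9·4 = 42.5; r = 39.5 − 42.5 = -3
x=5: ŷ = 6.5 + 9·5 = 51.5; r = 53 − 51.5 = 1.5
x=6: ŷ = 6.5 + 9·6 = 60.5; r = 60.5 − 60.5 = 0
x=7: ŷ = 6.5 + 9·7 = 69.5; r = 72.5 − 69.5 = 3
x=8: ŷ = 6.5 + 9·8 = 78.5; r = 81.5 − 78.5 = 3
x=9: ŷ = 6.5 + 9·9 = 87.5; r = 85 − 87.5 = -2.5
x=10: ŷ = 6.5 + 9·10 = 96.5; r = 94 − 96.5 = -2.5
x=11: ŷ = 6.5 + 9·11 = 105.5; r = 104.5 − 105.5 = -1
x=12: ŷ = 6.5 + 9·12 = 114.5; r = 116 − 114.5 = 1.5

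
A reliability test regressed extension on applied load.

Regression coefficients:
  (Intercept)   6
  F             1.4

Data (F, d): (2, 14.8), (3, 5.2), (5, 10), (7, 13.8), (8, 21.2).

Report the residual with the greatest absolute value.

r = 6

F=2: d̂ = 6 + 1.4·2 = 8.8; r = 14.8 − 8.8 = 6
F=3: d̂ = 6 + 1.4·3 = 10.2; r = 5.2 − 10.2 = -5
F=5: d̂ = 6 + 1.4·5 = 13; r = 10 − 13 = -3
F=7: d̂ = 6 + 1.4·7 = 15.8; r = 13.8 − 15.8 = -2
F=8: d̂ = 6 + 1.4·8 = 17.2; r = 21.2 − 17.2 = 4
Largest |r| is 6 at F = 2, residual 6.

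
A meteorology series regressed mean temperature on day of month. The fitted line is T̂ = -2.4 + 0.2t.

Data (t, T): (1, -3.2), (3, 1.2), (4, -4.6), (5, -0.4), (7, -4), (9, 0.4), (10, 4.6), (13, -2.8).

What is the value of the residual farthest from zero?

t=1: T̂ = -2.4 + 0.2·1 = -2.2; e = -3.2 − (-2.2) = -1
t=3: T̂ = -2.4 + 0.2·3 = -1.8; e = 1.2 − (-1.8) = 3
t=4: T̂ = -2.4 + 0.2·4 = -1.6; e = -4.6 − (-1.6) = -3
t=5: T̂ = -2.4 + 0.2·5 = -1.4; e = -0.4 − (-1.4) = 1
t=7: T̂ = -2.4 + 0.2·7 = -1; e = -4 − (-1) = -3
t=9: T̂ = -2.4 + 0.2·9 = -0.6; e = 0.4 − (-0.6) = 1
t=10: T̂ = -2.4 + 0.2·10 = -0.4; e = 4.6 − (-0.4) = 5
t=13: T̂ = -2.4 + 0.2·13 = 0.2; e = -2.8 − 0.2 = -3
Largest |e| is 5 at t = 10, residual 5.

e = 5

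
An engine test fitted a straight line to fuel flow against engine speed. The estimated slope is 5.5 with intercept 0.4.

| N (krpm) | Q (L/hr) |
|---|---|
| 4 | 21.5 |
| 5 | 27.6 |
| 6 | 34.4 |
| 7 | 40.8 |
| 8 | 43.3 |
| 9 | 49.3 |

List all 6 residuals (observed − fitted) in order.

-0.9, -0.3, 1, 1.9, -1.1, -0.6

N=4: Q̂ = 0.4 + 5.5·4 = 22.4; e = 21.5 − 22.4 = -0.9
N=5: Q̂ = 0.4 + 5.5·5 = 27.9; e = 27.6 − 27.9 = -0.3
N=6: Q̂ = 0.4 + 5.5·6 = 33.4; e = 34.4 − 33.4 = 1
N=7: Q̂ = 0.4 + 5.5·7 = 38.9; e = 40.8 − 38.9 = 1.9
N=8: Q̂ = 0.4 + 5.5·8 = 44.4; e = 43.3 − 44.4 = -1.1
N=9: Q̂ = 0.4 + 5.5·9 = 49.9; e = 49.3 − 49.9 = -0.6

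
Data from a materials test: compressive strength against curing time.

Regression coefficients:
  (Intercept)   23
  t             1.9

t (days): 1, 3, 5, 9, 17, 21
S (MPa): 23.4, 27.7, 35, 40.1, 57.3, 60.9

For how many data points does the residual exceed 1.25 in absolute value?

4

t=1: Ŝ = 23 + 1.9·1 = 24.9; e = 23.4 − 24.9 = -1.5
t=3: Ŝ = 23 + 1.9·3 = 28.7; e = 27.7 − 28.7 = -1
t=5: Ŝ = 23 + 1.9·5 = 32.5; e = 35 − 32.5 = 2.5
t=9: Ŝ = 23 + 1.9·9 = 40.1; e = 40.1 − 40.1 = 0
t=17: Ŝ = 23 + 1.9·17 = 55.3; e = 57.3 − 55.3 = 2
t=21: Ŝ = 23 + 1.9·21 = 62.9; e = 60.9 − 62.9 = -2
|e| > 1.25: t=1 (|e|=1.5), t=5 (|e|=2.5), t=17 (|e|=2), t=21 (|e|=2) → 4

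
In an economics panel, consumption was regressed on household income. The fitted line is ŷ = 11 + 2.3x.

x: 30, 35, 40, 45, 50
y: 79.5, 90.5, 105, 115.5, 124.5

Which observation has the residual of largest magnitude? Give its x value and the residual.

x = 40, r = 2

x=30: ŷ = 11 + 2.3·30 = 80; r = 79.5 − 80 = -0.5
x=35: ŷ = 11 + 2.3·35 = 91.5; r = 90.5 − 91.5 = -1
x=40: ŷ = 11 + 2.3·40 = 103; r = 105 − 103 = 2
x=45: ŷ = 11 + 2.3·45 = 114.5; r = 115.5 − 114.5 = 1
x=50: ŷ = 11 + 2.3·50 = 126; r = 124.5 − 126 = -1.5
Largest |r| is 2 at x = 40, residual 2.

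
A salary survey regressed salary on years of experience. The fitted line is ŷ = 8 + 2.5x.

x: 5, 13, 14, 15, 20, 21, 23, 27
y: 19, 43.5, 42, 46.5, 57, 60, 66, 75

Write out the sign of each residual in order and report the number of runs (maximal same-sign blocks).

x=5: ŷ = 8 + 2.5·5 = 20.5; e = 19 − 20.5 = -1.5
x=13: ŷ = 8 + 2.5·13 = 40.5; e = 43.5 − 40.5 = 3
x=14: ŷ = 8 + 2.5·14 = 43; e = 42 − 43 = -1
x=15: ŷ = 8 + 2.5·15 = 45.5; e = 46.5 − 45.5 = 1
x=20: ŷ = 8 + 2.5·20 = 58; e = 57 − 58 = -1
x=21: ŷ = 8 + 2.5·21 = 60.5; e = 60 − 60.5 = -0.5
x=23: ŷ = 8 + 2.5·23 = 65.5; e = 66 − 65.5 = 0.5
x=27: ŷ = 8 + 2.5·27 = 75.5; e = 75 − 75.5 = -0.5
Signs: − + − + − − + −
Runs: −×1, +×1, −×1, +×1, −×2, +×1, −×1 → 7

7 runs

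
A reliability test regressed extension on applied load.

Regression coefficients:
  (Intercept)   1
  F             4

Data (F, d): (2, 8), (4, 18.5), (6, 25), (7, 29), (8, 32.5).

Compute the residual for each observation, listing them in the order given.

-1, 1.5, 0, 0, -0.5

F=2: ŷ = 1 + 4·2 = 9; r = 8 − 9 = -1
F=4: ŷ = 1 + 4·4 = 17; r = 18.5 − 17 = 1.5
F=6: ŷ = 1 + 4·6 = 25; r = 25 − 25 = 0
F=7: ŷ = 1 + 4·7 = 29; r = 29 − 29 = 0
F=8: ŷ = 1 + 4·8 = 33; r = 32.5 − 33 = -0.5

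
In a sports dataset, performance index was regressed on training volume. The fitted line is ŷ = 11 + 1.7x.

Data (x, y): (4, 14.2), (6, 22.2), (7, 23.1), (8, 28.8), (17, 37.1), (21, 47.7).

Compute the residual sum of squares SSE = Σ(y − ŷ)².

SSE = 40.48

x=4: ŷ = 11 + 1.7·4 = 17.8; r = 14.2 − 17.8 = -3.6
x=6: ŷ = 11 + 1.7·6 = 21.2; r = 22.2 − 21.2 = 1
x=7: ŷ = 11 + 1.7·7 = 22.9; r = 23.1 − 22.9 = 0.2
x=8: ŷ = 11 + 1.7·8 = 24.6; r = 28.8 − 24.6 = 4.2
x=17: ŷ = 11 + 1.7·17 = 39.9; r = 37.1 − 39.9 = -2.8
x=21: ŷ = 11 + 1.7·21 = 46.7; r = 47.7 − 46.7 = 1
SSE = 12.96 + 1 + 0.04 + 17.64 + 7.84 + 1 = 40.48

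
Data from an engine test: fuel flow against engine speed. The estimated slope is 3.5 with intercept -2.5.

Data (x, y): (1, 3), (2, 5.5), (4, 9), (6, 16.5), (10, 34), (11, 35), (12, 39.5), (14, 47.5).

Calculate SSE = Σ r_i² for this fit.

x=1: ŷ = -2.5 + 3.5·1 = 1; r = 3 − 1 = 2
x=2: ŷ = -2.5 + 3.5·2 = 4.5; r = 5.5 − 4.5 = 1
x=4: ŷ = -2.5 + 3.5·4 = 11.5; r = 9 − 11.5 = -2.5
x=6: ŷ = -2.5 + 3.5·6 = 18.5; r = 16.5 − 18.5 = -2
x=10: ŷ = -2.5 + 3.5·10 = 32.5; r = 34 − 32.5 = 1.5
x=11: ŷ = -2.5 + 3.5·11 = 36; r = 35 − 36 = -1
x=12: ŷ = -2.5 + 3.5·12 = 39.5; r = 39.5 − 39.5 = 0
x=14: ŷ = -2.5 + 3.5·14 = 46.5; r = 47.5 − 46.5 = 1
SSE = 4 + 1 + 6.25 + 4 + 2.25 + 1 + 0 + 1 = 19.5

SSE = 19.5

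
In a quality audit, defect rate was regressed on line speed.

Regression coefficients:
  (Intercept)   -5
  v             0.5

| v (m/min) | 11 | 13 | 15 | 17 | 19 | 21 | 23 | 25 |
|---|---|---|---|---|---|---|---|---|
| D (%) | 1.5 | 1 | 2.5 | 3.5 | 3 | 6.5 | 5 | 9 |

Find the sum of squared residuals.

v=11: ŷ = -5 + 0.5·11 = 0.5; e = 1.5 − 0.5 = 1
v=13: ŷ = -5 + 0.5·13 = 1.5; e = 1 − 1.5 = -0.5
v=15: ŷ = -5 + 0.5·15 = 2.5; e = 2.5 − 2.5 = 0
v=17: ŷ = -5 + 0.5·17 = 3.5; e = 3.5 − 3.5 = 0
v=19: ŷ = -5 + 0.5·19 = 4.5; e = 3 − 4.5 = -1.5
v=21: ŷ = -5 + 0.5·21 = 5.5; e = 6.5 − 5.5 = 1
v=23: ŷ = -5 + 0.5·23 = 6.5; e = 5 − 6.5 = -1.5
v=25: ŷ = -5 + 0.5·25 = 7.5; e = 9 − 7.5 = 1.5
SSE = 1 + 0.25 + 0 + 0 + 2.25 + 1 + 2.25 + 2.25 = 9

SSE = 9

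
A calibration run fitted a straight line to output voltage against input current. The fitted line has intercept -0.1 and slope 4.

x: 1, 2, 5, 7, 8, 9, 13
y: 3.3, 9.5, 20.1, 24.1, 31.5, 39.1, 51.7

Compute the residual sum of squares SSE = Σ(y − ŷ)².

SSE = 27.84

x=1: ŷ = -0.1 + 4·1 = 3.9; r = 3.3 − 3.9 = -0.6
x=2: ŷ = -0.1 + 4·2 = 7.9; r = 9.5 − 7.9 = 1.6
x=5: ŷ = -0.1 + 4·5 = 19.9; r = 20.1 − 19.9 = 0.2
x=7: ŷ = -0.1 + 4·7 = 27.9; r = 24.1 − 27.9 = -3.8
x=8: ŷ = -0.1 + 4·8 = 31.9; r = 31.5 − 31.9 = -0.4
x=9: ŷ = -0.1 + 4·9 = 35.9; r = 39.1 − 35.9 = 3.2
x=13: ŷ = -0.1 + 4·13 = 51.9; r = 51.7 − 51.9 = -0.2
SSE = 0.36 + 2.56 + 0.04 + 14.44 + 0.16 + 10.24 + 0.04 = 27.84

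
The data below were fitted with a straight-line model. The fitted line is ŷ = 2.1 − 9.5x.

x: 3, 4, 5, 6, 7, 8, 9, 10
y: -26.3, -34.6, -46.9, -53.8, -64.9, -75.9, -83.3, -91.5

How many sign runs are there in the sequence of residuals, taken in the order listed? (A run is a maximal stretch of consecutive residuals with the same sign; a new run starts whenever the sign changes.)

5 runs

x=3: ŷ = 2.1 − 9.5·3 = -26.4; r = -26.3 − (-26.4) = 0.1
x=4: ŷ = 2.1 − 9.5·4 = -35.9; r = -34.6 − (-35.9) = 1.3
x=5: ŷ = 2.1 − 9.5·5 = -45.4; r = -46.9 − (-45.4) = -1.5
x=6: ŷ = 2.1 − 9.5·6 = -54.9; r = -53.8 − (-54.9) = 1.1
x=7: ŷ = 2.1 − 9.5·7 = -64.4; r = -64.9 − (-64.4) = -0.5
x=8: ŷ = 2.1 − 9.5·8 = -73.9; r = -75.9 − (-73.9) = -2
x=9: ŷ = 2.1 − 9.5·9 = -83.4; r = -83.3 − (-83.4) = 0.1
x=10: ŷ = 2.1 − 9.5·10 = -92.9; r = -91.5 − (-92.9) = 1.4
Signs: + + − + − − + +
Runs: +×2, −×1, +×1, −×2, +×2 → 5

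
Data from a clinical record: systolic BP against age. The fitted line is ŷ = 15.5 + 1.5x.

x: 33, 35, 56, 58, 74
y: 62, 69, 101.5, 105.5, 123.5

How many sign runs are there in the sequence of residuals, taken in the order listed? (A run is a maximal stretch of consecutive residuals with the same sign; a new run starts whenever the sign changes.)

3 runs

x=33: ŷ = 15.5 + 1.5·33 = 65; e = 62 − 65 = -3
x=35: ŷ = 15.5 + 1.5·35 = 68; e = 69 − 68 = 1
x=56: ŷ = 15.5 + 1.5·56 = 99.5; e = 101.5 − 99.5 = 2
x=58: ŷ = 15.5 + 1.5·58 = 102.5; e = 105.5 − 102.5 = 3
x=74: ŷ = 15.5 + 1.5·74 = 126.5; e = 123.5 − 126.5 = -3
Signs: − + + + −
Runs: −×1, +×3, −×1 → 3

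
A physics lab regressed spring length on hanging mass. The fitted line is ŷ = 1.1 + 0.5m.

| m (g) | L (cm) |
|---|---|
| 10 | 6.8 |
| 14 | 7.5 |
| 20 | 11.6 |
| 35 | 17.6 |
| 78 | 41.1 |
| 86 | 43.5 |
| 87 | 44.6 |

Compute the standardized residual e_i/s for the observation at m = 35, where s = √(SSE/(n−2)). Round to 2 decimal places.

-1.20

m=10: ŷ = 1.1 + 0.5·10 = 6.1; e = 6.8 − 6.1 = 0.7
m=14: ŷ = 1.1 + 0.5·14 = 8.1; e = 7.5 − 8.1 = -0.6
m=20: ŷ = 1.1 + 0.5·20 = 11.1; e = 11.6 − 11.1 = 0.5
m=35: ŷ = 1.1 + 0.5·35 = 18.6; e = 17.6 − 18.6 = -1
m=78: ŷ = 1.1 + 0.5·78 = 40.1; e = 41.1 − 40.1 = 1
m=86: ŷ = 1.1 + 0.5·86 = 44.1; e = 43.5 − 44.1 = -0.6
m=87: ŷ = 1.1 + 0.5·87 = 44.6; e = 44.6 − 44.6 = 0
SSE = 0.49 + 0.36 + 0.25 + 1 + 1 + 0.36 + 0 = 3.46
s = √(3.46/5) = 0.831865
e/s = -1 / 0.831865 = -1.20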